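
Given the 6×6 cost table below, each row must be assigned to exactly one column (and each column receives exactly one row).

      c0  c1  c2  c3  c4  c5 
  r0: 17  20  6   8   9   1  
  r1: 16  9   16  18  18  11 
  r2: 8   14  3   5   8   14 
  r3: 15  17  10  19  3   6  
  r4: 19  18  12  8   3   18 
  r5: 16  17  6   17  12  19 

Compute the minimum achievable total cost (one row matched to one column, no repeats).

Minimum assignment cost: 35

optimal assignment: row0→col5 (cost 1), row1→col1 (cost 9), row2→col0 (cost 8), row3→col4 (cost 3), row4→col3 (cost 8), row5→col2 (cost 6)
total = 1 + 9 + 8 + 3 + 8 + 6 = 35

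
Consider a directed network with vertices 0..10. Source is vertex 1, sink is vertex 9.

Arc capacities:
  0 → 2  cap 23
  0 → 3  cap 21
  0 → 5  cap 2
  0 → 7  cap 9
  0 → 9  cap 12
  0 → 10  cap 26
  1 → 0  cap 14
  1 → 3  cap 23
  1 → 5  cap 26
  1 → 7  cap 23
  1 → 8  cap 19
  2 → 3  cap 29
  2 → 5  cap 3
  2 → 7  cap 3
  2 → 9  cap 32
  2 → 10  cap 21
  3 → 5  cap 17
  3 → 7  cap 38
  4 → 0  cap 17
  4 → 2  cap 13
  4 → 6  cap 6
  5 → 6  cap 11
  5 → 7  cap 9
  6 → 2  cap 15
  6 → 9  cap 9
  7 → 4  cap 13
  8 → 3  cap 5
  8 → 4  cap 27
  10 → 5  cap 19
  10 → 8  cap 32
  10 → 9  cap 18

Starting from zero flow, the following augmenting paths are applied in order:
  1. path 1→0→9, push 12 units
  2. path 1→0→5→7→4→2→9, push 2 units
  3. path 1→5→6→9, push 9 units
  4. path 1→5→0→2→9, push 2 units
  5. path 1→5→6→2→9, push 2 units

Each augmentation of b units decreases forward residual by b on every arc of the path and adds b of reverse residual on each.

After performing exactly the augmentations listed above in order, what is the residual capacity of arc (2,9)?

Residual capacity of (2,9): 26

after path 1 (1→0→9, push 12): res(2,9)=32
after path 2 (1→0→5→7→4→2→9, push 2): res(2,9)=30
after path 3 (1→5→6→9, push 9): res(2,9)=30
after path 4 (1→5→0→2→9, push 2): res(2,9)=28
after path 5 (1→5→6→2→9, push 2): res(2,9)=26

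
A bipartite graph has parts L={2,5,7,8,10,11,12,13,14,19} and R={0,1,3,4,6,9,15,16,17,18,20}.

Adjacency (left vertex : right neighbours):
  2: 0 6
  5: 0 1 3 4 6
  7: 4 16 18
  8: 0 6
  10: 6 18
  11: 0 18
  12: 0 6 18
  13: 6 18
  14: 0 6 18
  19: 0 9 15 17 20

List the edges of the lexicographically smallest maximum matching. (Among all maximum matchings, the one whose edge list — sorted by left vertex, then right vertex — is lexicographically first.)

|M| = 6 (so the lex-smallest maximum matching has 6 edges)
process left vertices in ascending order; for each, take the smallest-labelled available neighbour that still permits 6 edges overall, or leave it unmatched if none does
lex-smallest matching: {2-0, 5-1, 7-4, 8-6, 10-18, 19-9}

Lex-smallest maximum matching: {(2,0), (5,1), (7,4), (8,6), (10,18), (19,9)}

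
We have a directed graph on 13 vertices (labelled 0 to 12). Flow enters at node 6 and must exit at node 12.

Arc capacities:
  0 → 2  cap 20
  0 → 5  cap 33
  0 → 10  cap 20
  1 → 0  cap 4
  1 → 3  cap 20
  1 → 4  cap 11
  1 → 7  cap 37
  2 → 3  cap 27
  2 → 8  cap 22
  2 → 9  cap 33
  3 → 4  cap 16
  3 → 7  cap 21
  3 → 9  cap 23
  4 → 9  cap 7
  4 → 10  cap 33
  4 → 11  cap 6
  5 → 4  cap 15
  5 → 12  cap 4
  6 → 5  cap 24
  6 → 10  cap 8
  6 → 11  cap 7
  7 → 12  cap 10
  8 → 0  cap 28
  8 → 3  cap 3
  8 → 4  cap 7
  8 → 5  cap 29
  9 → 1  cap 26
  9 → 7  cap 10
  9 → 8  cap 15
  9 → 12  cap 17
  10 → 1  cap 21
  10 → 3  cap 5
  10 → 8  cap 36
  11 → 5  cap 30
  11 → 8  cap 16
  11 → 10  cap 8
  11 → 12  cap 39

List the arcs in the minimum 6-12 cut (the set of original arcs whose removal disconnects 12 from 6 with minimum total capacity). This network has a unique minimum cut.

augment #1: 6→5→12 push 4
augment #2: 6→11→12 push 7
augment #3: 6→5→4→9→12 push 7
augment #4: 6→5→4→11→12 push 6
augment #5: 6→10→1→7→12 push 8
augment #6: 6→5→4→10→1→7→12 push 2
max flow = 34; residual-reachable set from 6 gives S-side
cut edges (S→T): {(5,4), (5,12), (6,10), (6,11)} total cap 34

Min-cut arcs: {(5,4), (5,12), (6,10), (6,11)} (total capacity 34)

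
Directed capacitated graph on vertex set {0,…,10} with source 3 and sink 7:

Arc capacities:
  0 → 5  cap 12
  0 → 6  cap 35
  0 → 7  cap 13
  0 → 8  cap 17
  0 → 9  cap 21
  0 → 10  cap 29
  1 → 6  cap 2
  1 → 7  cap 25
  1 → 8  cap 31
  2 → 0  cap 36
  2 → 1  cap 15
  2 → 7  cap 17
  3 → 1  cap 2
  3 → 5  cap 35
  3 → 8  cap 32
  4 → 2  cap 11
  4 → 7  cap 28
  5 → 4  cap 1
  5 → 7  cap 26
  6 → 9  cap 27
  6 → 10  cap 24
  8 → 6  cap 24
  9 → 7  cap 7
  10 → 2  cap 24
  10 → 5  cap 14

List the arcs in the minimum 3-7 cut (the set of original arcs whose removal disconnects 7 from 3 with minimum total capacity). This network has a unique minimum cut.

augment #1: 3→1→7 push 2
augment #2: 3→5→7 push 26
augment #3: 3→5→4→7 push 1
augment #4: 3→8→6→9→7 push 7
augment #5: 3→8→6→10→2→7 push 17
max flow = 53; residual-reachable set from 3 gives S-side
cut edges (S→T): {(3,1), (5,4), (5,7), (8,6)} total cap 53

Min-cut arcs: {(3,1), (5,4), (5,7), (8,6)} (total capacity 53)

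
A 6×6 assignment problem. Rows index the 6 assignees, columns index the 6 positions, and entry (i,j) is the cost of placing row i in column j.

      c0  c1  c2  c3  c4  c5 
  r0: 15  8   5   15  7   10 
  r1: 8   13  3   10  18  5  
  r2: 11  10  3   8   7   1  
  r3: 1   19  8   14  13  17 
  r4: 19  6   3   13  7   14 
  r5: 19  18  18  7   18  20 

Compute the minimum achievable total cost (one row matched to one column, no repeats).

Minimum assignment cost: 25

optimal assignment: row0→col4 (cost 7), row1→col2 (cost 3), row2→col5 (cost 1), row3→col0 (cost 1), row4→col1 (cost 6), row5→col3 (cost 7)
total = 7 + 3 + 1 + 1 + 6 + 7 = 25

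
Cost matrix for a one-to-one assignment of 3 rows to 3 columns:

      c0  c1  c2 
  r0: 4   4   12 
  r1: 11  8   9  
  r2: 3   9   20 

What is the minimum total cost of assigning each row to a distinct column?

Minimum assignment cost: 16

optimal assignment: row0→col1 (cost 4), row1→col2 (cost 9), row2→col0 (cost 3)
total = 4 + 9 + 3 = 16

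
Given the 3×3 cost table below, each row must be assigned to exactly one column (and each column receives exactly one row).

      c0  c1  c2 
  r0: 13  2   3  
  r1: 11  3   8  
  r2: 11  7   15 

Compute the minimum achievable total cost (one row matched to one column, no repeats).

optimal assignment: row0→col2 (cost 3), row1→col1 (cost 3), row2→col0 (cost 11)
total = 3 + 3 + 11 = 17

Minimum assignment cost: 17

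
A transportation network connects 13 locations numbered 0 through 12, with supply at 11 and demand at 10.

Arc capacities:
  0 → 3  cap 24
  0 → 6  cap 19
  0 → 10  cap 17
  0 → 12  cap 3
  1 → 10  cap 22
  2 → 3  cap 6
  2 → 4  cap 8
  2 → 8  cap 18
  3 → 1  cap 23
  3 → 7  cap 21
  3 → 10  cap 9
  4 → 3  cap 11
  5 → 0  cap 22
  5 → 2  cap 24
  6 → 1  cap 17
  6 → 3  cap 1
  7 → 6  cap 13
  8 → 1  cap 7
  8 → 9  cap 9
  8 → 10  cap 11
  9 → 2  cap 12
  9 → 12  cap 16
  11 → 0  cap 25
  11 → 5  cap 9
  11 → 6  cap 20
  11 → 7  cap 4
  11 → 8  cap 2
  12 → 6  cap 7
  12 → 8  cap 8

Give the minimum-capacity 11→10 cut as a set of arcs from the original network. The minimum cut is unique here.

augment #1: 11→0→10 push 17
augment #2: 11→8→10 push 2
augment #3: 11→0→3→10 push 8
augment #4: 11→6→1→10 push 17
augment #5: 11→6→3→10 push 1
augment #6: 11→5→2→8→10 push 9
max flow = 54; residual-reachable set from 11 gives S-side
cut edges (S→T): {(6,1), (6,3), (11,0), (11,5), (11,8)} total cap 54

Min-cut arcs: {(6,1), (6,3), (11,0), (11,5), (11,8)} (total capacity 54)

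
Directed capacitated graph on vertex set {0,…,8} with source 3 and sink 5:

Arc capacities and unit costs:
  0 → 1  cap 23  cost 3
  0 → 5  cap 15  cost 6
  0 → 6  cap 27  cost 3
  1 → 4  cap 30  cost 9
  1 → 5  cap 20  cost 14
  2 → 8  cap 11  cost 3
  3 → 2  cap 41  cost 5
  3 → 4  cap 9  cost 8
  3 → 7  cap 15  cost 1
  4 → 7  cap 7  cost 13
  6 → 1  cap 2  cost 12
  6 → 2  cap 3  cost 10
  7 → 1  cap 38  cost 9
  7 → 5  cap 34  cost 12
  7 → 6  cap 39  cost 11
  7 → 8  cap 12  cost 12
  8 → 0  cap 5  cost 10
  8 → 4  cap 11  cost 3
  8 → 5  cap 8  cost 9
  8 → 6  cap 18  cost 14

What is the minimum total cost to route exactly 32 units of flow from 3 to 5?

Minimum cost for 32 units: 601

shortest-cost path #1: 3→7→5 push 15 @ unit cost 13 (adds 195)
shortest-cost path #2: 3→2→8→5 push 8 @ unit cost 17 (adds 136)
shortest-cost path #3: 3→2→8→0→5 push 3 @ unit cost 24 (adds 72)
shortest-cost path #4: 3→4→7→5 push 6 @ unit cost 33 (adds 198)
total cost = 601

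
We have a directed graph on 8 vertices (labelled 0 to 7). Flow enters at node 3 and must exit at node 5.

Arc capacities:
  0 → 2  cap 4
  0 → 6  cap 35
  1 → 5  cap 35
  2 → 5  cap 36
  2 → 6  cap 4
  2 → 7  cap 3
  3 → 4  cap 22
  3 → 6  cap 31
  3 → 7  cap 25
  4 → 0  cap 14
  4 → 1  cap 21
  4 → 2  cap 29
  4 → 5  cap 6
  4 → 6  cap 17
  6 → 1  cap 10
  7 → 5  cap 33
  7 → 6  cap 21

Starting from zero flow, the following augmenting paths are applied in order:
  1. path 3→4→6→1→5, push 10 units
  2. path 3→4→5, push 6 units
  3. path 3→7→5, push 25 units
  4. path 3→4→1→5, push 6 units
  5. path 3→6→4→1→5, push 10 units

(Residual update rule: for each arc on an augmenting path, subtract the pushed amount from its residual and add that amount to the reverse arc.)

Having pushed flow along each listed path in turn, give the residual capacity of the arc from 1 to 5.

after path 1 (3→4→6→1→5, push 10): res(1,5)=25
after path 2 (3→4→5, push 6): res(1,5)=25
after path 3 (3→7→5, push 25): res(1,5)=25
after path 4 (3→4→1→5, push 6): res(1,5)=19
after path 5 (3→6→4→1→5, push 10): res(1,5)=9

Residual capacity of (1,5): 9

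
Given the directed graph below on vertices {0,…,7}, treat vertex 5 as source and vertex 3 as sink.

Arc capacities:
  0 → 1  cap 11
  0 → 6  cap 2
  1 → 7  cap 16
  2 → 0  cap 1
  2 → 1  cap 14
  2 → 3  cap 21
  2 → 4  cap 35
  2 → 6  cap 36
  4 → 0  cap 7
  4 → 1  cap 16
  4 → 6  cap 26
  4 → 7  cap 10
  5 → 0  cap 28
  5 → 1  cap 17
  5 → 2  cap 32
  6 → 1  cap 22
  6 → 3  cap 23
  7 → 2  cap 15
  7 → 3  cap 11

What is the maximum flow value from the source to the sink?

augment #1: 5→2→3 bottleneck 21, total now 21
augment #2: 5→0→6→3 bottleneck 2, total now 23
augment #3: 5→1→7→3 bottleneck 11, total now 34
augment #4: 5→2→6→3 bottleneck 11, total now 45
augment #5: 5→1→7→2→6→3 bottleneck 5, total now 50

Maximum flow value: 50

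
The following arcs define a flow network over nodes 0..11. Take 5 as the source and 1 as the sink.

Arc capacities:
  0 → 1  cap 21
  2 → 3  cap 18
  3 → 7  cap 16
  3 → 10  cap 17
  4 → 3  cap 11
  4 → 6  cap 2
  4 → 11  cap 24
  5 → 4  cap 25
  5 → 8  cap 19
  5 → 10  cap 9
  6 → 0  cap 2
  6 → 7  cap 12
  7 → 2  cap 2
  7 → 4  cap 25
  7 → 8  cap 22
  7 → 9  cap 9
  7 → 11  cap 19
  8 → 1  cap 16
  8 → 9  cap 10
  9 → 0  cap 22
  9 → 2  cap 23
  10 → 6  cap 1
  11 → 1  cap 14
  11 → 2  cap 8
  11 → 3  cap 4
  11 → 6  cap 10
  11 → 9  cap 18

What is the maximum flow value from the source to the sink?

Maximum flow value: 45

augment #1: 5→8→1 bottleneck 16, total now 16
augment #2: 5→4→11→1 bottleneck 14, total now 30
augment #3: 5→4→6→0→1 bottleneck 2, total now 32
augment #4: 5→8→9→0→1 bottleneck 3, total now 35
augment #5: 5→4→11→9→0→1 bottleneck 9, total now 44
augment #6: 5→10→6→7→9→0→1 bottleneck 1, total now 45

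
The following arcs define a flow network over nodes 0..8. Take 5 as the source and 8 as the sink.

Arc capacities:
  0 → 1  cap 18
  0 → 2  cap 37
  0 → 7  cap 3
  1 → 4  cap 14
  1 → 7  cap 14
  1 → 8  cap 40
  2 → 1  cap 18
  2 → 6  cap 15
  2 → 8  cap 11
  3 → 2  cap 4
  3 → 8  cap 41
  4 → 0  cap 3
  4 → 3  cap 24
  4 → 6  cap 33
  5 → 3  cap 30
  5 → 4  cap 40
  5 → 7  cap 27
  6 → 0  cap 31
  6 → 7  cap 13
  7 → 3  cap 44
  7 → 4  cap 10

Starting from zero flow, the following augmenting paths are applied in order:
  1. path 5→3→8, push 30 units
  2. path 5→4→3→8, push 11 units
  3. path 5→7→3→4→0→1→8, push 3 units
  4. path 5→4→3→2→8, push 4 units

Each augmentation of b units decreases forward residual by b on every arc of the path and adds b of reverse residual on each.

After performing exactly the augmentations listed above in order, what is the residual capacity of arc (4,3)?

after path 1 (5→3→8, push 30): res(4,3)=24
after path 2 (5→4→3→8, push 11): res(4,3)=13
after path 3 (5→7→3→4→0→1→8, push 3): res(4,3)=16
after path 4 (5→4→3→2→8, push 4): res(4,3)=12

Residual capacity of (4,3): 12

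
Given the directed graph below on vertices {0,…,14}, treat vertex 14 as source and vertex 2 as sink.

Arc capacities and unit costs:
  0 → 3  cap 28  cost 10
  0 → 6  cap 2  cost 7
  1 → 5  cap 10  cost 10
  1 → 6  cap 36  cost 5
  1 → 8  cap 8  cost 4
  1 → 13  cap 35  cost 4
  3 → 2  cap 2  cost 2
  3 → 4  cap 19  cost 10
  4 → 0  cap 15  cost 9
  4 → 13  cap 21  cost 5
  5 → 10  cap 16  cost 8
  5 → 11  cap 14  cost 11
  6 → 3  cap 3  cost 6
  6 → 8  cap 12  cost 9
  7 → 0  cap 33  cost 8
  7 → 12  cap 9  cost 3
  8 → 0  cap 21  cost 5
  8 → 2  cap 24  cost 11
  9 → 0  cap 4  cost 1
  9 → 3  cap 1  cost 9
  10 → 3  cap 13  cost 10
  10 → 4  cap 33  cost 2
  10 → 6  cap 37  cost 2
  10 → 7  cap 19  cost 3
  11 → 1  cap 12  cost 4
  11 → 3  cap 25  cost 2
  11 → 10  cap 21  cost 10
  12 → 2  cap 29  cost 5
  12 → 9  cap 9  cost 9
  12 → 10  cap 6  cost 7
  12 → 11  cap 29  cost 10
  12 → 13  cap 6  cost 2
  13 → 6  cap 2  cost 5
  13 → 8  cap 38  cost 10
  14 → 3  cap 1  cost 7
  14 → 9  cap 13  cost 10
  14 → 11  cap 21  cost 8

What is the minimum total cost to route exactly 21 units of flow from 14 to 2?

shortest-cost path #1: 14→3→2 push 1 @ unit cost 9 (adds 9)
shortest-cost path #2: 14→11→3→2 push 1 @ unit cost 12 (adds 12)
shortest-cost path #3: 14→11→1→8→2 push 8 @ unit cost 27 (adds 216)
shortest-cost path #4: 14→11→10→7→12→2 push 9 @ unit cost 29 (adds 261)
shortest-cost path #5: 14→11→1→6→8→2 push 2 @ unit cost 37 (adds 74)
total cost = 572

Minimum cost for 21 units: 572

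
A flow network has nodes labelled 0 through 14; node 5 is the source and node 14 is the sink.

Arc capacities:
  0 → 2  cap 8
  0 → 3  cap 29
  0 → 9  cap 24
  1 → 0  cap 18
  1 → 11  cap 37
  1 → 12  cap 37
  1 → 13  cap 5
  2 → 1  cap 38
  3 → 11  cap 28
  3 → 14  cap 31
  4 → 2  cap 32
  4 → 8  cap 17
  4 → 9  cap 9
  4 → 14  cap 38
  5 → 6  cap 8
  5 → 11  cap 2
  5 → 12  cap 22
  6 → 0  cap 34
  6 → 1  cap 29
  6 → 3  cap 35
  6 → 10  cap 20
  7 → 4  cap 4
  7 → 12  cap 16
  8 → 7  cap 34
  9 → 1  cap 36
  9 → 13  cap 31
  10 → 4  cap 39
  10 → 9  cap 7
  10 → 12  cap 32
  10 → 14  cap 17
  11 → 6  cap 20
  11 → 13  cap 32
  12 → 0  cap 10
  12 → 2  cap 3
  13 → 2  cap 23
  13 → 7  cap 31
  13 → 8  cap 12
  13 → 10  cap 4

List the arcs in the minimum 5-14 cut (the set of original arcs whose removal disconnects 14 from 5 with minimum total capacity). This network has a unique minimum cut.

augment #1: 5→6→3→14 push 8
augment #2: 5→11→6→3→14 push 2
augment #3: 5→12→0→3→14 push 10
augment #4: 5→12→2→1→0→3→14 push 3
max flow = 23; residual-reachable set from 5 gives S-side
cut edges (S→T): {(5,6), (5,11), (12,0), (12,2)} total cap 23

Min-cut arcs: {(5,6), (5,11), (12,0), (12,2)} (total capacity 23)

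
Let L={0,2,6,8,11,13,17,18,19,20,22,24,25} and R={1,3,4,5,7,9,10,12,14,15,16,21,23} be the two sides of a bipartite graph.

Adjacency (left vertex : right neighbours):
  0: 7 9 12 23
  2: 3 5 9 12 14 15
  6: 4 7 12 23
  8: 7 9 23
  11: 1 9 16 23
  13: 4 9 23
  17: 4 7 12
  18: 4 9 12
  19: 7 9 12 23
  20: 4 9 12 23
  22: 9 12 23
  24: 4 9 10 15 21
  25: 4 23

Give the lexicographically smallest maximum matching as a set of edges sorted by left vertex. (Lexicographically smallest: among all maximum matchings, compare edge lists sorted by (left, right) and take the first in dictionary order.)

Lex-smallest maximum matching: {(0,7), (2,3), (6,4), (8,9), (11,1), (13,23), (17,12), (24,10)}

|M| = 8 (so the lex-smallest maximum matching has 8 edges)
process left vertices in ascending order; for each, take the smallest-labelled available neighbour that still permits 8 edges overall, or leave it unmatched if none does
lex-smallest matching: {0-7, 2-3, 6-4, 8-9, 11-1, 13-23, 17-12, 24-10}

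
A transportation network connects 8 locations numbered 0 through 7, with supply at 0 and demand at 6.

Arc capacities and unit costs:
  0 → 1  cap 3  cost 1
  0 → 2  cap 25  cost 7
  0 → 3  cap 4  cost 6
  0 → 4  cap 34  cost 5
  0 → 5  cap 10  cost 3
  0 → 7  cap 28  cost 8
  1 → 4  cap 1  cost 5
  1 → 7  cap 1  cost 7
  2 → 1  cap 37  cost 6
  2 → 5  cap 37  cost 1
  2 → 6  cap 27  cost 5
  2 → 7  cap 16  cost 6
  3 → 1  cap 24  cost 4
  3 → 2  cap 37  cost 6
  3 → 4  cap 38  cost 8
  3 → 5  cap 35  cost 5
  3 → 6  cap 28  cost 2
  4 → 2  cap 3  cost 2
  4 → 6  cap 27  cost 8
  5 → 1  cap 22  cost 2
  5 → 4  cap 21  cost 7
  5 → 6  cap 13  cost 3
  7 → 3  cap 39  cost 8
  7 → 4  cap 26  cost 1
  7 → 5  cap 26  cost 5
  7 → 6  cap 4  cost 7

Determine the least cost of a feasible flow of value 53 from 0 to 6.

Minimum cost for 53 units: 568

shortest-cost path #1: 0→5→6 push 10 @ unit cost 6 (adds 60)
shortest-cost path #2: 0→3→6 push 4 @ unit cost 8 (adds 32)
shortest-cost path #3: 0→2→5→6 push 3 @ unit cost 11 (adds 33)
shortest-cost path #4: 0→2→6 push 22 @ unit cost 12 (adds 264)
shortest-cost path #5: 0→4→2→6 push 3 @ unit cost 12 (adds 36)
shortest-cost path #6: 0→4→6 push 11 @ unit cost 13 (adds 143)
total cost = 568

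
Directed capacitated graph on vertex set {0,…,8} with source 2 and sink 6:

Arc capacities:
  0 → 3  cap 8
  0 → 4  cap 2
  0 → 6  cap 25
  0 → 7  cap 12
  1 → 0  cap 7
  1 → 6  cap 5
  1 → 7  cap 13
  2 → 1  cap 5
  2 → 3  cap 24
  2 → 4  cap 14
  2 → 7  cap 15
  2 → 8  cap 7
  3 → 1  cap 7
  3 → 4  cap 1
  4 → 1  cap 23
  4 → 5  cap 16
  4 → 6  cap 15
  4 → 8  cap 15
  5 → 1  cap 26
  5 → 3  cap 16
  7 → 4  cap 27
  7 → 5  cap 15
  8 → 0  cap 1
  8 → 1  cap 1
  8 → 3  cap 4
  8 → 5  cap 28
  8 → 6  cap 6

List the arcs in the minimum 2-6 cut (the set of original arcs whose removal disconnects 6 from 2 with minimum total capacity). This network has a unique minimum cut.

Min-cut arcs: {(1,0), (1,6), (4,6), (8,0), (8,6)} (total capacity 34)

augment #1: 2→1→6 push 5
augment #2: 2→4→6 push 14
augment #3: 2→8→6 push 6
augment #4: 2→3→4→6 push 1
augment #5: 2→8→0→6 push 1
augment #6: 2→3→1→0→6 push 7
max flow = 34; residual-reachable set from 2 gives S-side
cut edges (S→T): {(1,0), (1,6), (4,6), (8,0), (8,6)} total cap 34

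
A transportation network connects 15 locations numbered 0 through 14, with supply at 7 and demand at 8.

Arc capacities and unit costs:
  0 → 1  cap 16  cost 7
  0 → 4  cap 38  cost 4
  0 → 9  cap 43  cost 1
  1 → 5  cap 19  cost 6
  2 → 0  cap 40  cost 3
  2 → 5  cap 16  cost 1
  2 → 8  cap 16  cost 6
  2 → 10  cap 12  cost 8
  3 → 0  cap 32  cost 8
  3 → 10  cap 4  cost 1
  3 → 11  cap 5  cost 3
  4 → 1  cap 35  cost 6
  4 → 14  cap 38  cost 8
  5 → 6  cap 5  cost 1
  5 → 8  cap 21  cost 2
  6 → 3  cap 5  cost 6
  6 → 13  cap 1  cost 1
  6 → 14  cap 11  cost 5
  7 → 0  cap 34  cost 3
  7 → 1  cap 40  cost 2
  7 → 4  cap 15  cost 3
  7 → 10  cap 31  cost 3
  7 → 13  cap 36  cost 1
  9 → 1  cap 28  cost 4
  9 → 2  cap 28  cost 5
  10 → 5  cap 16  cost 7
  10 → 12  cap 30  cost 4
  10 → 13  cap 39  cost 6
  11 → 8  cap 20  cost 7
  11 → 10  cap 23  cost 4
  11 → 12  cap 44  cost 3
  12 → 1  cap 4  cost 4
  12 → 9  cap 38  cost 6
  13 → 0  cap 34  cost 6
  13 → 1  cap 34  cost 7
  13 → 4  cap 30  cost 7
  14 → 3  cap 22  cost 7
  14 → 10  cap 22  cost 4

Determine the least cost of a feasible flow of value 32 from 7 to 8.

shortest-cost path #1: 7→1→5→8 push 19 @ unit cost 10 (adds 190)
shortest-cost path #2: 7→10→5→8 push 2 @ unit cost 12 (adds 24)
shortest-cost path #3: 7→0→9→2→8 push 11 @ unit cost 15 (adds 165)
total cost = 379

Minimum cost for 32 units: 379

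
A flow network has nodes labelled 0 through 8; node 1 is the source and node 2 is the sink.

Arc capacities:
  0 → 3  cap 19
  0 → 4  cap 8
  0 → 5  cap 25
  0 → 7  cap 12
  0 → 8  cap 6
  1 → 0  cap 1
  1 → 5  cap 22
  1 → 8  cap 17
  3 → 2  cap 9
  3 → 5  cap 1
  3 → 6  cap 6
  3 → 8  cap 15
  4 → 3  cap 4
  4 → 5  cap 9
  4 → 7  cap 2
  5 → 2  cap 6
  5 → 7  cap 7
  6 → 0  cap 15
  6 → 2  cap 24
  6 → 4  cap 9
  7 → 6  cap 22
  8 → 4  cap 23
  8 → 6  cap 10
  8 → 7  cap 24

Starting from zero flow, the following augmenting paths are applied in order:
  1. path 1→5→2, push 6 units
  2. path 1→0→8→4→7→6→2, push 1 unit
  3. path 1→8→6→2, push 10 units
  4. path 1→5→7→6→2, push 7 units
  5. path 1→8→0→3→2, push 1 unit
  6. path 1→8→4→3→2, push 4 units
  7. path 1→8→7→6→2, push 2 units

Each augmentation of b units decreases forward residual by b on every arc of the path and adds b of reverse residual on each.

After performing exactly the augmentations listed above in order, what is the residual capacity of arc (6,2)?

after path 1 (1→5→2, push 6): res(6,2)=24
after path 2 (1→0→8→4→7→6→2, push 1): res(6,2)=23
after path 3 (1→8→6→2, push 10): res(6,2)=13
after path 4 (1→5→7→6→2, push 7): res(6,2)=6
after path 5 (1→8→0→3→2, push 1): res(6,2)=6
after path 6 (1→8→4→3→2, push 4): res(6,2)=6
after path 7 (1→8→7→6→2, push 2): res(6,2)=4

Residual capacity of (6,2): 4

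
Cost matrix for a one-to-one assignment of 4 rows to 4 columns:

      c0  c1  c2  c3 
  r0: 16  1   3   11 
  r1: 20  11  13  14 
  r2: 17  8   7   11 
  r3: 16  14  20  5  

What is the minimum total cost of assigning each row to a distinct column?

Minimum assignment cost: 33

optimal assignment: row0→col1 (cost 1), row1→col0 (cost 20), row2→col2 (cost 7), row3→col3 (cost 5)
total = 1 + 20 + 7 + 5 = 33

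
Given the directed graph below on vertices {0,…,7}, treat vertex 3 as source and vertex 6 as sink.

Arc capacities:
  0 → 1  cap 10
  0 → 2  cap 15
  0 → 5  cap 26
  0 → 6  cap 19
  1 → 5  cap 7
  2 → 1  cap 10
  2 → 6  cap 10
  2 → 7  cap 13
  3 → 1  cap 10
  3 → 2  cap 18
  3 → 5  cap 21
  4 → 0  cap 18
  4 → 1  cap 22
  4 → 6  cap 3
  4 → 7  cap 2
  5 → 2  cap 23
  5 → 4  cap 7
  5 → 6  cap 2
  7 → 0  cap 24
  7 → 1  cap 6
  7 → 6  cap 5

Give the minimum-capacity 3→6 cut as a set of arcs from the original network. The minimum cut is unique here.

Min-cut arcs: {(2,6), (2,7), (5,4), (5,6)} (total capacity 32)

augment #1: 3→2→6 push 10
augment #2: 3→5→6 push 2
augment #3: 3→2→7→6 push 5
augment #4: 3→5→4→6 push 3
augment #5: 3→2→7→0→6 push 3
augment #6: 3→5→4→0→6 push 4
augment #7: 3→5→2→7→0→6 push 5
max flow = 32; residual-reachable set from 3 gives S-side
cut edges (S→T): {(2,6), (2,7), (5,4), (5,6)} total cap 32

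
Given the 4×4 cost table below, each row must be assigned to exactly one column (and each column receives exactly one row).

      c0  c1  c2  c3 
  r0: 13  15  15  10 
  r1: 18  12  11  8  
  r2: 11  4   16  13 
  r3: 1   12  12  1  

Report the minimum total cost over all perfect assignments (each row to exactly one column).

optimal assignment: row0→col3 (cost 10), row1→col2 (cost 11), row2→col1 (cost 4), row3→col0 (cost 1)
total = 10 + 11 + 4 + 1 = 26

Minimum assignment cost: 26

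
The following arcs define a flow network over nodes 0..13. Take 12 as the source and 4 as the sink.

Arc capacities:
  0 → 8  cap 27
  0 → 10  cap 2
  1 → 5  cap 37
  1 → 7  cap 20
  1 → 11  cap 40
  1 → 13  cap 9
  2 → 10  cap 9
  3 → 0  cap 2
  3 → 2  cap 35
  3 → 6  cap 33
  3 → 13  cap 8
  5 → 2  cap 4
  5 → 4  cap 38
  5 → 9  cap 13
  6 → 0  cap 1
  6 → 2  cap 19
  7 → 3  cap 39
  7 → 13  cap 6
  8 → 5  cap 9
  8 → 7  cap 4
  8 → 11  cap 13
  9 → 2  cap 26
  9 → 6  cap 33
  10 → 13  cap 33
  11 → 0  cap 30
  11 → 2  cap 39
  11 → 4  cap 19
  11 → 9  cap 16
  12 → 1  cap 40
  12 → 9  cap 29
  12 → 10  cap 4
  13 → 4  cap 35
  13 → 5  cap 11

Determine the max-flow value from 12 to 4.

Maximum flow value: 54

augment #1: 12→1→5→4 bottleneck 37, total now 37
augment #2: 12→1→11→4 bottleneck 3, total now 40
augment #3: 12→10→13→4 bottleneck 4, total now 44
augment #4: 12→9→2→10→13→4 bottleneck 9, total now 53
augment #5: 12→9→6→0→8→5→4 bottleneck 1, total now 54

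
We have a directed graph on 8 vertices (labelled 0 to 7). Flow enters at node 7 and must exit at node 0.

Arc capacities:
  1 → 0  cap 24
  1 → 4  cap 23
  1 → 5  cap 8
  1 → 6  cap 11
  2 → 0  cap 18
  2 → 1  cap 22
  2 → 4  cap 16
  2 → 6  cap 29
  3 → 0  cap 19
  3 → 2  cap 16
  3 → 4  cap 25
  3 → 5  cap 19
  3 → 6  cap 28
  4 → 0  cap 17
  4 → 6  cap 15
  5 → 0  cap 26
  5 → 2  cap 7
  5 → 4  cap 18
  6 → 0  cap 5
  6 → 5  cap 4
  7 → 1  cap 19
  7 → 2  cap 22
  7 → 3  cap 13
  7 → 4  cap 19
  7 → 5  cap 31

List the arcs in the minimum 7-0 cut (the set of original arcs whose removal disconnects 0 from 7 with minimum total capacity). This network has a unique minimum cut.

augment #1: 7→1→0 push 19
augment #2: 7→2→0 push 18
augment #3: 7→3→0 push 13
augment #4: 7→4→0 push 17
augment #5: 7→5→0 push 26
augment #6: 7→2→1→0 push 4
augment #7: 7→4→6→0 push 2
augment #8: 7→5→2→1→0 push 1
augment #9: 7→5→2→6→0 push 3
max flow = 103; residual-reachable set from 7 gives S-side
cut edges (S→T): {(1,0), (2,0), (4,0), (5,0), (6,0), (7,3)} total cap 103

Min-cut arcs: {(1,0), (2,0), (4,0), (5,0), (6,0), (7,3)} (total capacity 103)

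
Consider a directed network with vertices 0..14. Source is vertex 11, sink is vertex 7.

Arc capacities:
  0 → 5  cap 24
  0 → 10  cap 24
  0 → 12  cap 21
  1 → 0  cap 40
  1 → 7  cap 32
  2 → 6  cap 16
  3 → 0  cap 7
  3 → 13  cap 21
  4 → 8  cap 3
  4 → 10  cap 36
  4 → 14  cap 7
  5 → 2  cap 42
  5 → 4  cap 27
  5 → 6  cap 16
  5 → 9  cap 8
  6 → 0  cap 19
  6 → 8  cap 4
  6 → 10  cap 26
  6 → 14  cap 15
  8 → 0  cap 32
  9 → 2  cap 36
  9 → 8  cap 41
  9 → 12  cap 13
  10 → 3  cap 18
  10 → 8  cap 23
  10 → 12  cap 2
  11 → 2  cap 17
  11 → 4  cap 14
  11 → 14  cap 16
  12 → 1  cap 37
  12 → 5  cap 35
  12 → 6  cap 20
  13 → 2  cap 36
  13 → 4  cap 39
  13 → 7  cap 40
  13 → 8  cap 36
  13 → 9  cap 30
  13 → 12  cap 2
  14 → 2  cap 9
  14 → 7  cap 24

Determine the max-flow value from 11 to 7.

augment #1: 11→14→7 bottleneck 16, total now 16
augment #2: 11→4→14→7 bottleneck 7, total now 23
augment #3: 11→2→6→14→7 bottleneck 1, total now 24
augment #4: 11→4→10→3→13→7 bottleneck 7, total now 31
augment #5: 11→2→6→0→12→1→7 bottleneck 15, total now 46

Maximum flow value: 46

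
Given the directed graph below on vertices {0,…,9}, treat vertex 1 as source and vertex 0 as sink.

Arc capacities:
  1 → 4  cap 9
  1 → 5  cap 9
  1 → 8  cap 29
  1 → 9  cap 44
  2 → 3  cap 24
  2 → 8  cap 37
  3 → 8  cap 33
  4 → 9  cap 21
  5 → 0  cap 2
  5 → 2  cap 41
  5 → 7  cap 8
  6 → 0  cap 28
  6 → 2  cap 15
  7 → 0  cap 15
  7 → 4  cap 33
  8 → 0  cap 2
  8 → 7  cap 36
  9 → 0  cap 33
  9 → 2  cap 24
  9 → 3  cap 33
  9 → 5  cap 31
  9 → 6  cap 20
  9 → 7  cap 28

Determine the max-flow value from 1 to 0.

Maximum flow value: 72

augment #1: 1→5→0 bottleneck 2, total now 2
augment #2: 1→8→0 bottleneck 2, total now 4
augment #3: 1→9→0 bottleneck 33, total now 37
augment #4: 1→5→7→0 bottleneck 7, total now 44
augment #5: 1→8→7→0 bottleneck 8, total now 52
augment #6: 1→9→6→0 bottleneck 11, total now 63
augment #7: 1→4→9→6→0 bottleneck 9, total now 72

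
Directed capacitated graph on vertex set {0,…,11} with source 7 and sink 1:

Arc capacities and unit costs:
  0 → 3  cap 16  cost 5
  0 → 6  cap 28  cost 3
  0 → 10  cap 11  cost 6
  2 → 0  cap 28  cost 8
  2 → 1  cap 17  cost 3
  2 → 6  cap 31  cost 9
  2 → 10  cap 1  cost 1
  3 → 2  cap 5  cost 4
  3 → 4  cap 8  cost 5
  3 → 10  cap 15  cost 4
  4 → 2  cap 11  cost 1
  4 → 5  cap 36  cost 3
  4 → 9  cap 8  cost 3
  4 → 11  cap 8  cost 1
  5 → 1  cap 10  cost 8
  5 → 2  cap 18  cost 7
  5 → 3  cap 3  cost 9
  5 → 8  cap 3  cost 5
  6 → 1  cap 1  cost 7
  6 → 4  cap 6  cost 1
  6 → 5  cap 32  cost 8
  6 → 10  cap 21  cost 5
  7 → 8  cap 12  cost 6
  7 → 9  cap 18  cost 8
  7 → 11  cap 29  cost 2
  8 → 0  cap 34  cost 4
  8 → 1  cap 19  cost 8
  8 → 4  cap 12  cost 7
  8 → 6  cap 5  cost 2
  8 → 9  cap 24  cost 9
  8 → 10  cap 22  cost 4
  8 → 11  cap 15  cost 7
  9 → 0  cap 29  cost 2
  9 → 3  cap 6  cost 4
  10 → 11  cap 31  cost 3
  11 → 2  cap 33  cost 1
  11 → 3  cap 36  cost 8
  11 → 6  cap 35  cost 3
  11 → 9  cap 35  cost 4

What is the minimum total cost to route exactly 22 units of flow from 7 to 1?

Minimum cost for 22 units: 170

shortest-cost path #1: 7→11→2→1 push 17 @ unit cost 6 (adds 102)
shortest-cost path #2: 7→11→6→1 push 1 @ unit cost 12 (adds 12)
shortest-cost path #3: 7→8→1 push 4 @ unit cost 14 (adds 56)
total cost = 170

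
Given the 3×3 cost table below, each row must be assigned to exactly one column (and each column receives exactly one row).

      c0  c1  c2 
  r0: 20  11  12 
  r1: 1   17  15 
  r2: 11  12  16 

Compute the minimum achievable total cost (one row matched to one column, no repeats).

Minimum assignment cost: 25

optimal assignment: row0→col2 (cost 12), row1→col0 (cost 1), row2→col1 (cost 12)
total = 12 + 1 + 12 = 25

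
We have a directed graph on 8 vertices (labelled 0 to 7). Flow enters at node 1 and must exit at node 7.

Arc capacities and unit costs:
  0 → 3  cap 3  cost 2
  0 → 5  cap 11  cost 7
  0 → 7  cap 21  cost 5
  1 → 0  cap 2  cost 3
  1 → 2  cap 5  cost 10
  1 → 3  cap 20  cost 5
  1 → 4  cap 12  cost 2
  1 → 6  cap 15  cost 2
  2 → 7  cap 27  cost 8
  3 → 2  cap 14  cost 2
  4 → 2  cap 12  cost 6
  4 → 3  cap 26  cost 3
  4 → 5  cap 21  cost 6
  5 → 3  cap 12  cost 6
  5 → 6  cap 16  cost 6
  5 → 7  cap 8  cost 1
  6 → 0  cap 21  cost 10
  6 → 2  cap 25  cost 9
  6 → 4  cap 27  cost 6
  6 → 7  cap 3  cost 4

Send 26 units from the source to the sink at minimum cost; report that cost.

Minimum cost for 26 units: 301

shortest-cost path #1: 1→6→7 push 3 @ unit cost 6 (adds 18)
shortest-cost path #2: 1→0→7 push 2 @ unit cost 8 (adds 16)
shortest-cost path #3: 1→4→5→7 push 8 @ unit cost 9 (adds 72)
shortest-cost path #4: 1→3→2→7 push 13 @ unit cost 15 (adds 195)
total cost = 301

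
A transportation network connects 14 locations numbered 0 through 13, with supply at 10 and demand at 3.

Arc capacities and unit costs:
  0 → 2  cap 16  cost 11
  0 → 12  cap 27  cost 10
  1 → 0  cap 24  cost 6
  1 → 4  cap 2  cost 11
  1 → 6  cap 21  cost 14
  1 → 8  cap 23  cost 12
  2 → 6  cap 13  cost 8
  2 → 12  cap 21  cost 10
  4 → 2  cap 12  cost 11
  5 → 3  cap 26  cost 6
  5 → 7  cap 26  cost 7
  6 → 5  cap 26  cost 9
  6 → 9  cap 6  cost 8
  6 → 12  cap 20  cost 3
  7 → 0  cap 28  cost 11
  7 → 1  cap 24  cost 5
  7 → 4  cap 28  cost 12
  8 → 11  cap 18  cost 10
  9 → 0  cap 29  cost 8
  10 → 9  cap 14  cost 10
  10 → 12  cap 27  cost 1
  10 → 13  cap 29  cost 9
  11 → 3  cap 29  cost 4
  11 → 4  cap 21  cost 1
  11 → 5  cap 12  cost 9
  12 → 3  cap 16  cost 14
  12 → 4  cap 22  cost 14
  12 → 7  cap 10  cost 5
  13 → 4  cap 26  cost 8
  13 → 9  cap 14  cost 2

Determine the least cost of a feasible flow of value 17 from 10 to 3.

Minimum cost for 17 units: 277

shortest-cost path #1: 10→12→3 push 16 @ unit cost 15 (adds 240)
shortest-cost path #2: 10→12→7→1→8→11→3 push 1 @ unit cost 37 (adds 37)
total cost = 277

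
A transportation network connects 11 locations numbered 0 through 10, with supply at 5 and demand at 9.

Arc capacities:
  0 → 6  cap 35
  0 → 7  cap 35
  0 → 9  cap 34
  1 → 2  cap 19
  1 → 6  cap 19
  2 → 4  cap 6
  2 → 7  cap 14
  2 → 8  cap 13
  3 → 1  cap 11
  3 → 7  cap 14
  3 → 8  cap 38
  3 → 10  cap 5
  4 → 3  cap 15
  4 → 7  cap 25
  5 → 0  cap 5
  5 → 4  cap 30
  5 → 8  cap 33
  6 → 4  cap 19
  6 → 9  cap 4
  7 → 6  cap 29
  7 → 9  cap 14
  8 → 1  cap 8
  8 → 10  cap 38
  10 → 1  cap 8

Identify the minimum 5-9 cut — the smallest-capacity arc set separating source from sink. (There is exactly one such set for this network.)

augment #1: 5→0→9 push 5
augment #2: 5→4→7→9 push 14
augment #3: 5→4→7→6→9 push 4
max flow = 23; residual-reachable set from 5 gives S-side
cut edges (S→T): {(5,0), (6,9), (7,9)} total cap 23

Min-cut arcs: {(5,0), (6,9), (7,9)} (total capacity 23)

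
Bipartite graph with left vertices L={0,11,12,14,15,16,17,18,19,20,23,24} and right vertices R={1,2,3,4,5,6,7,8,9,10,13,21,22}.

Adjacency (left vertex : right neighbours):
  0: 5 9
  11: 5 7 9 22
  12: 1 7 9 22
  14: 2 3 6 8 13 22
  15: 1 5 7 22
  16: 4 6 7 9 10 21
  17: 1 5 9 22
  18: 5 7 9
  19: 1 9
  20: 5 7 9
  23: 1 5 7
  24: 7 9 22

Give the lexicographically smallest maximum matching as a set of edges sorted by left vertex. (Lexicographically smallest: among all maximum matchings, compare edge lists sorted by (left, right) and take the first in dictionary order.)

Lex-smallest maximum matching: {(0,5), (11,7), (12,1), (14,2), (15,22), (16,4), (17,9)}

|M| = 7 (so the lex-smallest maximum matching has 7 edges)
process left vertices in ascending order; for each, take the smallest-labelled available neighbour that still permits 7 edges overall, or leave it unmatched if none does
lex-smallest matching: {0-5, 11-7, 12-1, 14-2, 15-22, 16-4, 17-9}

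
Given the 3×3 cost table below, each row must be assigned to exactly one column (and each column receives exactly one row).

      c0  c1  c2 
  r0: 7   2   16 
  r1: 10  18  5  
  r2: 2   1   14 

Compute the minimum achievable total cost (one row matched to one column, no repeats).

Minimum assignment cost: 9

optimal assignment: row0→col1 (cost 2), row1→col2 (cost 5), row2→col0 (cost 2)
total = 2 + 5 + 2 = 9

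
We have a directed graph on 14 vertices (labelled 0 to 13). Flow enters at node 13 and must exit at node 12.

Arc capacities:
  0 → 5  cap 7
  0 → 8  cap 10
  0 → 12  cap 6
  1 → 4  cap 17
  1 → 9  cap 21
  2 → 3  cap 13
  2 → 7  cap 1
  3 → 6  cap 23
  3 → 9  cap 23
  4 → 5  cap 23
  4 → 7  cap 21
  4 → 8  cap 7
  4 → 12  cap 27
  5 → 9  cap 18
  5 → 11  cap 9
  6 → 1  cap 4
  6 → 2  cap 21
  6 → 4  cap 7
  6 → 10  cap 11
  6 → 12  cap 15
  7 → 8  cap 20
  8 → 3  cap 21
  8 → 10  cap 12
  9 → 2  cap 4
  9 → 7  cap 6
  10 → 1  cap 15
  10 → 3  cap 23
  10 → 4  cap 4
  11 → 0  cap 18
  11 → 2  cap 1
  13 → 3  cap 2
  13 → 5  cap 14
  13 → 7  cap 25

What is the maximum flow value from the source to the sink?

Maximum flow value: 35

augment #1: 13→3→6→12 bottleneck 2, total now 2
augment #2: 13→5→11→0→12 bottleneck 6, total now 8
augment #3: 13→7→8→3→6→12 bottleneck 13, total now 21
augment #4: 13→7→8→10→4→12 bottleneck 4, total now 25
augment #5: 13→7→8→3→6→4→12 bottleneck 3, total now 28
augment #6: 13→5→9→2→3→6→4→12 bottleneck 4, total now 32
augment #7: 13→5→11→0→8→10→1→4→12 bottleneck 3, total now 35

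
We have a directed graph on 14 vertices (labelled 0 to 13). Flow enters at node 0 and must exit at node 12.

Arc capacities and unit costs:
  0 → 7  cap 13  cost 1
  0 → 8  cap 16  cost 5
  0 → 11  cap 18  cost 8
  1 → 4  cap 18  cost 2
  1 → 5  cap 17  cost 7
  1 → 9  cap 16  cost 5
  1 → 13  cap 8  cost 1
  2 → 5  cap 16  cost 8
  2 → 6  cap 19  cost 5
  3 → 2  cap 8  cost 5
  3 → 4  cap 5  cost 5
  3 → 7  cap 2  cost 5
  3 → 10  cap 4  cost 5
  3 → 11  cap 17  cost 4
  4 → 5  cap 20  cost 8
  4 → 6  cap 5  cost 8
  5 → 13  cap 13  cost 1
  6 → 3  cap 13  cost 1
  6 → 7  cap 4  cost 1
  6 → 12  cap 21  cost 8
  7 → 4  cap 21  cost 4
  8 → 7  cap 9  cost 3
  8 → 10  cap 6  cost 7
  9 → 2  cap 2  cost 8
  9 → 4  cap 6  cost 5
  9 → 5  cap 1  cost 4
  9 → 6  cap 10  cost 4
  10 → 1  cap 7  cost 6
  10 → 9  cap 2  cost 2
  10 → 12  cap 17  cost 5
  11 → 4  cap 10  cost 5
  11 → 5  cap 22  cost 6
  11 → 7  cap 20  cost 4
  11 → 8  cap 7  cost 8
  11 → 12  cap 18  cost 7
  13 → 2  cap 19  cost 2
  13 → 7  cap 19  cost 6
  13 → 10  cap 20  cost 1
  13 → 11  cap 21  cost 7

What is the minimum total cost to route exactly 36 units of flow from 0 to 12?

Minimum cost for 36 units: 613

shortest-cost path #1: 0→11→12 push 18 @ unit cost 15 (adds 270)
shortest-cost path #2: 0→8→10→12 push 6 @ unit cost 17 (adds 102)
shortest-cost path #3: 0→7→4→5→13→10→12 push 11 @ unit cost 20 (adds 220)
shortest-cost path #4: 0→7→4→6→12 push 1 @ unit cost 21 (adds 21)
total cost = 613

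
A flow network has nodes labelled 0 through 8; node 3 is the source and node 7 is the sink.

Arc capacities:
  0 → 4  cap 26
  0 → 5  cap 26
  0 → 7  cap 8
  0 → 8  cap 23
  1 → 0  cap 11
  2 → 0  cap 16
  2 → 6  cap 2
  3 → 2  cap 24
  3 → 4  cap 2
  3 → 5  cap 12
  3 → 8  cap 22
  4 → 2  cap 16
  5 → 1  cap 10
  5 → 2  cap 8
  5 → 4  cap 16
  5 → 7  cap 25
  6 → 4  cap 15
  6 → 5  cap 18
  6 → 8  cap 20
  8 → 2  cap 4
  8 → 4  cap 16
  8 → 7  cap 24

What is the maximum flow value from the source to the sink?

augment #1: 3→5→7 bottleneck 12, total now 12
augment #2: 3→8→7 bottleneck 22, total now 34
augment #3: 3→2→0→7 bottleneck 8, total now 42
augment #4: 3→2→0→5→7 bottleneck 8, total now 50
augment #5: 3→2→6→5→7 bottleneck 2, total now 52

Maximum flow value: 52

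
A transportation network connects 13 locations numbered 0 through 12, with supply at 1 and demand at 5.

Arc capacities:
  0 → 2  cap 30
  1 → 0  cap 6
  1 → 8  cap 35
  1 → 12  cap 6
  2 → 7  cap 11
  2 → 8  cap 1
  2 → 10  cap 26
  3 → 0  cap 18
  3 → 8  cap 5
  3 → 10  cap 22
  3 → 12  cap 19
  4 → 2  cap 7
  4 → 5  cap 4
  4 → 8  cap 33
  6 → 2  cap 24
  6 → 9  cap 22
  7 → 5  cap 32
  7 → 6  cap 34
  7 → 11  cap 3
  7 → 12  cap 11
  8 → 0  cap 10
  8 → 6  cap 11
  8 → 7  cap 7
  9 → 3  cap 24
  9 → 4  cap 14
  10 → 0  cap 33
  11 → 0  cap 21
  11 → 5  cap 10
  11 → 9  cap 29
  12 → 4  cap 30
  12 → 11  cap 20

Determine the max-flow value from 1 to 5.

augment #1: 1→8→7→5 bottleneck 7, total now 7
augment #2: 1→12→4→5 bottleneck 4, total now 11
augment #3: 1→12→11→5 bottleneck 2, total now 13
augment #4: 1→0→2→7→5 bottleneck 6, total now 19
augment #5: 1→8→0→2→7→5 bottleneck 5, total now 24
augment #6: 1→8→6→9→3→12→11→5 bottleneck 8, total now 32

Maximum flow value: 32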